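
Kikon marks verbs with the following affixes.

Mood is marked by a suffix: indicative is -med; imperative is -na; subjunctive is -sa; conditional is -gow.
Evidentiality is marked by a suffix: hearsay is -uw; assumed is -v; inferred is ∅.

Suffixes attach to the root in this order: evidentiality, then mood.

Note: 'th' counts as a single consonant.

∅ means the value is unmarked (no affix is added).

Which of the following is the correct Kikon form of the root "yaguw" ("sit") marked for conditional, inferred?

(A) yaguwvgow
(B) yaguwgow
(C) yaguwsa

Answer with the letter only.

B

evidentiality = inferred: zero marking, form stays yaguw.
Attach mood conditional -gow → yaguwgow.
So the correct form is yaguwgow, option (B).
(C) yaguwsa is wrong: it uses subjunctive instead of conditional for mood.
(A) yaguwvgow is wrong: it uses assumed instead of inferred for evidentiality.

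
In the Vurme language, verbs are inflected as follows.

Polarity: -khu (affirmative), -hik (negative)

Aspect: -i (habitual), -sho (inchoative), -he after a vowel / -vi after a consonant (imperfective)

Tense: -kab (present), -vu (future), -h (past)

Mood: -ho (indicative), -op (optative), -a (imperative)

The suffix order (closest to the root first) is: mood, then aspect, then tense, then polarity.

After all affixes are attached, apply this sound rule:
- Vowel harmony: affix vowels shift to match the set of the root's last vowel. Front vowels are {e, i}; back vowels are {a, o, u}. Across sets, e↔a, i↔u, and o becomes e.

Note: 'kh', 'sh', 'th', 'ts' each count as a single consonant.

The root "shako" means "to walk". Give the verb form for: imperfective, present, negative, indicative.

shakohohakabhuk

Attach mood indicative -ho → shakoho.
Attach aspect imperfective -he (after vowel 'o') → shakohohe.
Attach tense present -kab → shakohohekab.
Attach polarity negative -hik → shakohohekabhik.
Apply vowel harmony: shakohohekabhik → shakohohakabhuk.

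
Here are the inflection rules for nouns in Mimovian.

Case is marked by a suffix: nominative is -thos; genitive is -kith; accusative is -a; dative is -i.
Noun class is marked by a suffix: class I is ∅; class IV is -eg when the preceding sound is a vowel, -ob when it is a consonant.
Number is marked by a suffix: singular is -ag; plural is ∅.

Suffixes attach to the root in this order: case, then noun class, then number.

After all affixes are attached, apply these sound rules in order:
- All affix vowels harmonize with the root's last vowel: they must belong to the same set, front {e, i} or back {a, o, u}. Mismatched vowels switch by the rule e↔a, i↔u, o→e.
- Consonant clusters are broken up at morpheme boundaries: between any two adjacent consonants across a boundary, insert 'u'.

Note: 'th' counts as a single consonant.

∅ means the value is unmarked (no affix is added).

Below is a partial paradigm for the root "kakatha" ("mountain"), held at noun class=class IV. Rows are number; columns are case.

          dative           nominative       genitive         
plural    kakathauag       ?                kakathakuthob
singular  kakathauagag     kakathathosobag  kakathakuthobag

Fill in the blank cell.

kakathathosob

Attach case nominative -thos → kakathathos.
Attach noun class class IV -ob (after consonant 's') → kakathathosob.
number = plural: zero marking, form stays kakathathosob.
Vowel harmony: no change.
Epenthesis: no change.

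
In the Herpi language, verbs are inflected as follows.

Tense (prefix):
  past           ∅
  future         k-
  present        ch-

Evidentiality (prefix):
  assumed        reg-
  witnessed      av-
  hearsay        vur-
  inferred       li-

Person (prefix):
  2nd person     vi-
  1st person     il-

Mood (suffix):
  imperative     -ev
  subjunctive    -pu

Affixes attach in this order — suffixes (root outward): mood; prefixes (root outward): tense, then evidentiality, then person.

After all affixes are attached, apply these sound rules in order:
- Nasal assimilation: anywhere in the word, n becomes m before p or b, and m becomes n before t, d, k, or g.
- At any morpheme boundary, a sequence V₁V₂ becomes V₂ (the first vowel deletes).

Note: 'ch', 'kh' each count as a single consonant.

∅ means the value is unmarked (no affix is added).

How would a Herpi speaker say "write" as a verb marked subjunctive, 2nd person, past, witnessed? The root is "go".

vavgopu

tense = past: zero marking, form stays go.
Attach evidentiality witnessed av- → avgo.
Attach mood subjunctive -pu → avgopu.
Attach person 2nd person vi- → viavgopu.
Nasal assimilation: no change.
Apply vowel deletion: viavgopu → vavgopu.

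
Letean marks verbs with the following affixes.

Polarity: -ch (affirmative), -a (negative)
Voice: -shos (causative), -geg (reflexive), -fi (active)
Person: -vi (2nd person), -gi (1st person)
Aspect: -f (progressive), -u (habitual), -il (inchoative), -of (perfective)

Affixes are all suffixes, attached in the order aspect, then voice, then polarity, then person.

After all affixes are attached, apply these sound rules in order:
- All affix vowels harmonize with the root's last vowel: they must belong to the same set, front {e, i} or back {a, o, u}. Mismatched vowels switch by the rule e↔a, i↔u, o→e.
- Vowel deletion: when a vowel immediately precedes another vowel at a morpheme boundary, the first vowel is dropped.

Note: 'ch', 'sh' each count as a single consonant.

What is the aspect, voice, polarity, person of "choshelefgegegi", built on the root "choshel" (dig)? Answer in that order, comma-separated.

Segment: choshel-of-geg-a-gi.
aspect: -of → perfective.
voice: -geg → reflexive.
polarity: -a → negative.
person: -gi → 1st person.

perfective, reflexive, negative, 1st person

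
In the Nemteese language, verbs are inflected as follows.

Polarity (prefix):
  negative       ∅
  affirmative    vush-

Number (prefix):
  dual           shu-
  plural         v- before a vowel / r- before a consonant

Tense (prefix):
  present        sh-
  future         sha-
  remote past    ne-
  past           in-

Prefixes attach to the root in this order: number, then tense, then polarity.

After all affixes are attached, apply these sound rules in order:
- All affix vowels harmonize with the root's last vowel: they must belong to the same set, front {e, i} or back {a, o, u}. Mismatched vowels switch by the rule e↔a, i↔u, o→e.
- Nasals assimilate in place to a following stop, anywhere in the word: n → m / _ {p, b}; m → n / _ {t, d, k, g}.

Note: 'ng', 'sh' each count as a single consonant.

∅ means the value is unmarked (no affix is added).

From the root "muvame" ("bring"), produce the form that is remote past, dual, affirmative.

Attach number dual shu- → shumuvame.
Attach tense remote past ne- → neshumuvame.
Attach polarity affirmative vush- → vushneshumuvame.
Apply vowel harmony: vushneshumuvame → vishneshimuvame.
Nasal assimilation: no change.

vishneshimuvame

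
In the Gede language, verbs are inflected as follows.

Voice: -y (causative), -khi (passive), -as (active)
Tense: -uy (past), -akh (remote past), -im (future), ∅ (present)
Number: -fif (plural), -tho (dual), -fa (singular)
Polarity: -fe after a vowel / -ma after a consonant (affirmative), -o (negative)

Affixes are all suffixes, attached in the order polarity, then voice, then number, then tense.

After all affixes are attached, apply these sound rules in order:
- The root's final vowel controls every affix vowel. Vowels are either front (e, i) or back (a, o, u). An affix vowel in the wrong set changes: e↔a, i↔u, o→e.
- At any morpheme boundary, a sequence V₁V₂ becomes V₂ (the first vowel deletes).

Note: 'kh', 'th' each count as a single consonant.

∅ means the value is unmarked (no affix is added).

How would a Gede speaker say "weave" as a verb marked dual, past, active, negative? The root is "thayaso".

Attach polarity negative -o → thayasoo.
Attach voice active -as → thayasooas.
Attach number dual -tho → thayasooastho.
Attach tense past -uy → thayasooasthouy.
Vowel harmony: no change.
Apply vowel deletion: thayasooasthouy → thayasasthuy.

thayasasthuy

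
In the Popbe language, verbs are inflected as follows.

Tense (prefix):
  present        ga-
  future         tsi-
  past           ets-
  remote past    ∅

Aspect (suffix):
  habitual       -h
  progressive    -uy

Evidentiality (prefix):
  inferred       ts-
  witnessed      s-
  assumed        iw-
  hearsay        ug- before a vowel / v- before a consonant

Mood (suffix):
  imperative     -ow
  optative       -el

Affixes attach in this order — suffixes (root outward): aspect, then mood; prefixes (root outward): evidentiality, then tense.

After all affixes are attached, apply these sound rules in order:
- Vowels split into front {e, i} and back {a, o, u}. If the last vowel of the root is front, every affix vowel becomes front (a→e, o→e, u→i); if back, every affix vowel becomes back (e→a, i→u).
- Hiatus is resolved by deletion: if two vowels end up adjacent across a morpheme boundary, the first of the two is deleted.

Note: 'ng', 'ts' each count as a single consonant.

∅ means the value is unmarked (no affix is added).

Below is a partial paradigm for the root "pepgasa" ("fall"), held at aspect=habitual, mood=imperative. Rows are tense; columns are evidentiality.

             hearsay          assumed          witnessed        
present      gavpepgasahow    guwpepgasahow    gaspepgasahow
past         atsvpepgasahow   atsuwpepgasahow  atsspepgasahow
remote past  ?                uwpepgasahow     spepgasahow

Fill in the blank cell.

Attach aspect habitual -h → pepgasah.
Attach mood imperative -ow → pepgasahow.
Attach evidentiality hearsay v- (before consonant 'p') → vpepgasahow.
tense = remote past: zero marking, form stays vpepgasahow.
Vowel harmony: no change.
Vowel deletion: no change.

vpepgasahow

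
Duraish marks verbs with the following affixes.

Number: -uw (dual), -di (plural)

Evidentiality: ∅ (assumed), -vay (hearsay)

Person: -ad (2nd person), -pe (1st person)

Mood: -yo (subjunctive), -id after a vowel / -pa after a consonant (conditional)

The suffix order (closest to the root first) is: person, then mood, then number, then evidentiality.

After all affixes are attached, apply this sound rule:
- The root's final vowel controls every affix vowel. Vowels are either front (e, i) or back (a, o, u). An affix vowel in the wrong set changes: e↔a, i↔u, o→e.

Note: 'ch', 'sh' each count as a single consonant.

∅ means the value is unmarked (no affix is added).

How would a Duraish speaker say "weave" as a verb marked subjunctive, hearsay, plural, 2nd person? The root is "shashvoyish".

shashvoyishedyedivey

Attach person 2nd person -ad → shashvoyishad.
Attach mood subjunctive -yo → shashvoyishadyo.
Attach number plural -di → shashvoyishadyodi.
Attach evidentiality hearsay -vay → shashvoyishadyodivay.
Apply vowel harmony: shashvoyishadyodivay → shashvoyishedyedivey.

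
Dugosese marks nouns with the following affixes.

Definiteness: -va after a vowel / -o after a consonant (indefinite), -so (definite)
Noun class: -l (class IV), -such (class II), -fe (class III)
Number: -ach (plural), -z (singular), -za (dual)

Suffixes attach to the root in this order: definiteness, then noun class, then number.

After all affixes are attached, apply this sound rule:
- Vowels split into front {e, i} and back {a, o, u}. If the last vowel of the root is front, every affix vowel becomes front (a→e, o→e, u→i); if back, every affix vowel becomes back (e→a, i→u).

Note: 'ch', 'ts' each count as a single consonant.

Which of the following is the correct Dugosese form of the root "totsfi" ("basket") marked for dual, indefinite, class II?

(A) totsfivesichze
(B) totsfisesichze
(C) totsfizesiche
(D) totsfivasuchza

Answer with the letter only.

Attach definiteness indefinite -va (after vowel 'i') → totsfiva.
Attach noun class class II -such → totsfivasuch.
Attach number dual -za → totsfivasuchza.
Apply vowel harmony: totsfivasuchza → totsfivesichze.
So the correct form is totsfivesichze, option (A).
(B) totsfisesichze is wrong: it uses definite instead of indefinite for definiteness.
(C) totsfizesiche is wrong: it has the affixes in the wrong order.
(D) totsfivasuchza is wrong: it fails to apply the sound rule(s).

A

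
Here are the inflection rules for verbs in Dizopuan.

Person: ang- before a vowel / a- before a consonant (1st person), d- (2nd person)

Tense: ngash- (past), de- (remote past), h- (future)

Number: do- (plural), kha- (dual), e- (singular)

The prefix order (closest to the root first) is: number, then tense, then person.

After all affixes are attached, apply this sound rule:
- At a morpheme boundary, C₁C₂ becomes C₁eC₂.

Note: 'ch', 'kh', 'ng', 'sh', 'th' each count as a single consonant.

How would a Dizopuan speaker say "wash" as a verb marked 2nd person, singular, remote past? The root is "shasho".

Attach number singular e- → eshasho.
Attach tense remote past de- → deeshasho.
Attach person 2nd person d- → ddeeshasho.
Apply epenthesis: ddeeshasho → dedeeshasho.

dedeeshasho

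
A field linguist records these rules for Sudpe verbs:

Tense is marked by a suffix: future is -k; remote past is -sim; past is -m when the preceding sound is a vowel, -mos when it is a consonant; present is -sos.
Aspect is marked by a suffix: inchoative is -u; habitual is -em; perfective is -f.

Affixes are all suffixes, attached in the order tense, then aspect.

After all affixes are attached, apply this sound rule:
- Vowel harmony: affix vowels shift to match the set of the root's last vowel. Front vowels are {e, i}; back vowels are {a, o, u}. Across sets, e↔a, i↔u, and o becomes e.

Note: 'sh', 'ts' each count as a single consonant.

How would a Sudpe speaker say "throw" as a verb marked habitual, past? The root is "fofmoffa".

fofmoffamam

Attach tense past -m (after vowel 'a') → fofmoffam.
Attach aspect habitual -em → fofmoffamem.
Apply vowel harmony: fofmoffamem → fofmoffamam.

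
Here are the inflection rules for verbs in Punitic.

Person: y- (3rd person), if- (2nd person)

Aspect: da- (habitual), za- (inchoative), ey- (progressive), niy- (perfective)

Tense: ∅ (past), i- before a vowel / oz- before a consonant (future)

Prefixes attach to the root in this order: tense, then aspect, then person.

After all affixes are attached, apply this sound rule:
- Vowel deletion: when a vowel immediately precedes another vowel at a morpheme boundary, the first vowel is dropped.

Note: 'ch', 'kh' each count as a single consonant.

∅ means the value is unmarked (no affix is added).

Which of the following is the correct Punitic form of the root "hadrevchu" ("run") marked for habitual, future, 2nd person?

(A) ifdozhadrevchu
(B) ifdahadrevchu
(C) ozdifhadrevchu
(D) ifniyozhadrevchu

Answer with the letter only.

Attach tense future oz- (before consonant 'h') → ozhadrevchu.
Attach aspect habitual da- → daozhadrevchu.
Attach person 2nd person if- → ifdaozhadrevchu.
Apply vowel deletion: ifdaozhadrevchu → ifdozhadrevchu.
So the correct form is ifdozhadrevchu, option (A).
(B) ifdahadrevchu is wrong: it uses past instead of future for tense.
(D) ifniyozhadrevchu is wrong: it uses perfective instead of habitual for aspect.
(C) ozdifhadrevchu is wrong: it has the affixes in the wrong order.

A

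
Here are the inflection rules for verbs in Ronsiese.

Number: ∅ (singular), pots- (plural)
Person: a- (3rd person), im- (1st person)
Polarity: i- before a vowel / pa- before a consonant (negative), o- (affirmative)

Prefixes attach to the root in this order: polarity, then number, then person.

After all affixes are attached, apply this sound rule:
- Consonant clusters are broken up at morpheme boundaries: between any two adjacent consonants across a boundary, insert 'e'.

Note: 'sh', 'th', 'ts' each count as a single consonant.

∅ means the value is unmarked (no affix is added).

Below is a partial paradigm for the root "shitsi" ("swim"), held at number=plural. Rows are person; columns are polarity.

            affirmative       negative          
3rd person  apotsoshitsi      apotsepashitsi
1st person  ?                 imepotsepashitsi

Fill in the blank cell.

imepotsoshitsi

Attach polarity affirmative o- → oshitsi.
Attach number plural pots- → potsoshitsi.
Attach person 1st person im- → impotsoshitsi.
Apply epenthesis: impotsoshitsi → imepotsoshitsi.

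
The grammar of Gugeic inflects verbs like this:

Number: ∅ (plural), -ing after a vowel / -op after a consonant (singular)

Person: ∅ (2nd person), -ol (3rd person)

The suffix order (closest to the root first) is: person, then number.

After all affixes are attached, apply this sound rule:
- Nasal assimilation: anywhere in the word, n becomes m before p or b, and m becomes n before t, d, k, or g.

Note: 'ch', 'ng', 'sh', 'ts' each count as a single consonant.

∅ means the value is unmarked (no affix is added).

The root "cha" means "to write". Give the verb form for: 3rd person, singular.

Attach person 3rd person -ol → chaol.
Attach number singular -op (after consonant 'l') → chaolop.
Nasal assimilation: no change.

chaolop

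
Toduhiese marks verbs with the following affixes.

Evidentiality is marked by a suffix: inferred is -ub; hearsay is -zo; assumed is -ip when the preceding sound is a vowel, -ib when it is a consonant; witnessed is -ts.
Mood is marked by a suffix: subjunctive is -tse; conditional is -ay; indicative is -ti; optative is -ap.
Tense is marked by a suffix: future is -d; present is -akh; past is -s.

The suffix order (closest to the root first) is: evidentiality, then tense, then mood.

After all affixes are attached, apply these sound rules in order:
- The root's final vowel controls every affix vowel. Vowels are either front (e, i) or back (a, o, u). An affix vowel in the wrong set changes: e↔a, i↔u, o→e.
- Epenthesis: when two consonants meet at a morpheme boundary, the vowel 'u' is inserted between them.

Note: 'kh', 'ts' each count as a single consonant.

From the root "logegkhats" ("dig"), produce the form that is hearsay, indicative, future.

logegkhatsuzodutu

Attach evidentiality hearsay -zo → logegkhatszo.
Attach tense future -d → logegkhatszod.
Attach mood indicative -ti → logegkhatszodti.
Apply vowel harmony: logegkhatszodti → logegkhatszodtu.
Apply epenthesis: logegkhatszodtu → logegkhatsuzodutu.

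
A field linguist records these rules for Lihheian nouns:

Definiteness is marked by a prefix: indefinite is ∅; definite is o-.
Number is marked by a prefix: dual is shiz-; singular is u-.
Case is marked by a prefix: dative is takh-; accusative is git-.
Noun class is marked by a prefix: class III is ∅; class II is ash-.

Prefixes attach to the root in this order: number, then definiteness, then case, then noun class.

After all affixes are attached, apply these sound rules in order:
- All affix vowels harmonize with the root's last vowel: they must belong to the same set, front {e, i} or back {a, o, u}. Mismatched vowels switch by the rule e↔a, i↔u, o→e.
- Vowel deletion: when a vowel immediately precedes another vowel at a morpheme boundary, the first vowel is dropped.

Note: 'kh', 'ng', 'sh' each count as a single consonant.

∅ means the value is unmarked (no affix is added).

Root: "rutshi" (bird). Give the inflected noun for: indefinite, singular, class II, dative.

eshtekhirutshi

Attach number singular u- → urutshi.
definiteness = indefinite: zero marking, form stays urutshi.
Attach case dative takh- → takhurutshi.
Attach noun class class II ash- → ashtakhurutshi.
Apply vowel harmony: ashtakhurutshi → eshtekhirutshi.
Vowel deletion: no change.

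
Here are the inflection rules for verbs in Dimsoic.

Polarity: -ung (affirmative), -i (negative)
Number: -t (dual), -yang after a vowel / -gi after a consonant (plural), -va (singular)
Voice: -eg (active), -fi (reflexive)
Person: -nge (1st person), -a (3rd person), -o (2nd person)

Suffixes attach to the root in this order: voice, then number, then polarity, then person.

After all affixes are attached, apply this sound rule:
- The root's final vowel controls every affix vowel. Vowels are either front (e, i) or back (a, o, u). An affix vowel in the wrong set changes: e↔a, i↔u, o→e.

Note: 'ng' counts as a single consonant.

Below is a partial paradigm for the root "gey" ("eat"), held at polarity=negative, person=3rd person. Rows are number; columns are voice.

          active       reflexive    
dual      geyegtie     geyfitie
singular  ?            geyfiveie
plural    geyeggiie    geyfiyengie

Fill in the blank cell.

Attach voice active -eg → geyeg.
Attach number singular -va → geyegva.
Attach polarity negative -i → geyegvai.
Attach person 3rd person -a → geyegvaia.
Apply vowel harmony: geyegvaia → geyegveie.

geyegveie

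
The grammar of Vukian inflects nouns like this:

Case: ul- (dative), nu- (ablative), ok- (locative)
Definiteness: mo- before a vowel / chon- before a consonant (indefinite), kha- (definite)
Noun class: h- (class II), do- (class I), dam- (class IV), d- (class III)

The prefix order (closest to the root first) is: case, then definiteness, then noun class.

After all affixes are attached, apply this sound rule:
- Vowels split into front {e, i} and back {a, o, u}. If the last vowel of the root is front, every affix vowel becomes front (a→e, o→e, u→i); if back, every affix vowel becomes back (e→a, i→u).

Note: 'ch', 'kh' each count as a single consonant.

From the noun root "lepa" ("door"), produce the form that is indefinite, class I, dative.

domoullepa

Attach case dative ul- → ullepa.
Attach definiteness indefinite mo- (before vowel 'u') → moullepa.
Attach noun class class I do- → domoullepa.
Vowel harmony: no change.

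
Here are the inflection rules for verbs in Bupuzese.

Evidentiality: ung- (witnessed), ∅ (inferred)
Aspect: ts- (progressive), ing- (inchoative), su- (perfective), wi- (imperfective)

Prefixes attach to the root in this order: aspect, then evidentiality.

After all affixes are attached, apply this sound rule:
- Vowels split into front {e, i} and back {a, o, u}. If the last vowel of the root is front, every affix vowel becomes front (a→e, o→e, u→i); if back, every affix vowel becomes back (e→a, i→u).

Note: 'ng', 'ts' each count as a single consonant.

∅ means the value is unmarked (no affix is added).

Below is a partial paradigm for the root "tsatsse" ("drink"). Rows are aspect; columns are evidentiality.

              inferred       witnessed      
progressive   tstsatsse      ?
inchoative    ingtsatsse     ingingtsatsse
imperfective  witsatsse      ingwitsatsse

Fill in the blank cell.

ingtstsatsse

Attach aspect progressive ts- → tstsatsse.
Attach evidentiality witnessed ung- → ungtstsatsse.
Apply vowel harmony: ungtstsatsse → ingtstsatsse.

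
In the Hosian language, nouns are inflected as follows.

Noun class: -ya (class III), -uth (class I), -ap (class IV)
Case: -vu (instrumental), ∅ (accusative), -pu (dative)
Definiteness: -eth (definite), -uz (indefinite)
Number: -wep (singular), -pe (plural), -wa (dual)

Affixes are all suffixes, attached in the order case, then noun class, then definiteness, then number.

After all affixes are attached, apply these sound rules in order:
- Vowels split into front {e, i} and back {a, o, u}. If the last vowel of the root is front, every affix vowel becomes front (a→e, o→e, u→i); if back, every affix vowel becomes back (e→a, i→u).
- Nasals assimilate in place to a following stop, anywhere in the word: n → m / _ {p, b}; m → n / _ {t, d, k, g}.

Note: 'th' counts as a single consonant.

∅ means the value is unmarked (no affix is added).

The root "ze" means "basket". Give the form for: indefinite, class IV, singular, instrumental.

Attach case instrumental -vu → zevu.
Attach noun class class IV -ap → zevuap.
Attach definiteness indefinite -uz → zevuapuz.
Attach number singular -wep → zevuapuzwep.
Apply vowel harmony: zevuapuzwep → zeviepizwep.
Nasal assimilation: no change.

zeviepizwep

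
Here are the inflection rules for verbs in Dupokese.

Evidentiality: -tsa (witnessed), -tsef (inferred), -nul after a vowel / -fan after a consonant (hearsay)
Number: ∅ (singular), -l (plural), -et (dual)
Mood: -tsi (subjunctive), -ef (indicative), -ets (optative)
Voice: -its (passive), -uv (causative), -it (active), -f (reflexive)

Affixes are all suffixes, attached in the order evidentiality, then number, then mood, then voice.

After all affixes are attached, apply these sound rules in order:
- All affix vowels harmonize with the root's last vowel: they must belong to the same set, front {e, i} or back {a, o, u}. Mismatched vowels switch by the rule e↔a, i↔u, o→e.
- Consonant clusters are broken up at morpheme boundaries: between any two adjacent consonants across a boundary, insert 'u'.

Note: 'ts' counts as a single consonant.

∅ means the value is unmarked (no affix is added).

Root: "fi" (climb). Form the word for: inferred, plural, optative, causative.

Attach evidentiality inferred -tsef → fitsef.
Attach number plural -l → fitsefl.
Attach mood optative -ets → fitseflets.
Attach voice causative -uv → fitsefletsuv.
Apply vowel harmony: fitsefletsuv → fitsefletsiv.
Apply epenthesis: fitsefletsiv → fitsefuletsiv.

fitsefuletsiv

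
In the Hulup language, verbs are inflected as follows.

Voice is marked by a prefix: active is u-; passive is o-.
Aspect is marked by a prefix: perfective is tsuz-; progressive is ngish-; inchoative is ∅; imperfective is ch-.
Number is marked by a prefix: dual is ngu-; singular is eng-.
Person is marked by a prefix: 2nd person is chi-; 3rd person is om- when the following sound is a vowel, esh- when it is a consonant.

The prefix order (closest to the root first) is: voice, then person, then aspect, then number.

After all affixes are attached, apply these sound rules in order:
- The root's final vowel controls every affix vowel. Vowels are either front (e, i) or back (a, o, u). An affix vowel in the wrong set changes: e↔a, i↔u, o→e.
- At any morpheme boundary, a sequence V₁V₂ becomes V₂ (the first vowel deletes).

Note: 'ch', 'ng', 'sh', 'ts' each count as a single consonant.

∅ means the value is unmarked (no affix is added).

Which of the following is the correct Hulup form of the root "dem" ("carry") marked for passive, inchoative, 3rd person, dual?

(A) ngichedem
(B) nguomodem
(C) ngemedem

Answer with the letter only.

Attach voice passive o- → odem.
Attach person 3rd person om- (before vowel 'o') → omodem.
aspect = inchoative: zero marking, form stays omodem.
Attach number dual ngu- → nguomodem.
Apply vowel harmony: nguomodem → ngiemedem.
Apply vowel deletion: ngiemedem → ngemedem.
So the correct form is ngemedem, option (C).
(B) nguomodem is wrong: it fails to apply the sound rule(s).
(A) ngichedem is wrong: it uses 2nd person instead of 3rd person for person.

C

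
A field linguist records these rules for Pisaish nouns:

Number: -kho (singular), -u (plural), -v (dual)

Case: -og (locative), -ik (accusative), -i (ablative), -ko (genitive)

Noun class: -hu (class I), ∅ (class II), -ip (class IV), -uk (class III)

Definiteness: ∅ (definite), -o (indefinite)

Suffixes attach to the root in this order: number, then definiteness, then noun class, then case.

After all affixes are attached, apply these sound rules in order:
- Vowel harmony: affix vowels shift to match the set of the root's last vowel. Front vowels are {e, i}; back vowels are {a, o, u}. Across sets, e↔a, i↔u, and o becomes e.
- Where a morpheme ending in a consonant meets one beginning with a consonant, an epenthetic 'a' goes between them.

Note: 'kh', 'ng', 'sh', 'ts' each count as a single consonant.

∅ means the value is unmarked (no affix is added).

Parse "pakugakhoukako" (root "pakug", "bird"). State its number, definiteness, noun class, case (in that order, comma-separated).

Segment: pakug-kho-uk-ko.
number: -kho → singular.
definiteness: ∅ → definite.
noun class: -uk → class III.
case: -ko → genitive.

singular, definite, class III, genitive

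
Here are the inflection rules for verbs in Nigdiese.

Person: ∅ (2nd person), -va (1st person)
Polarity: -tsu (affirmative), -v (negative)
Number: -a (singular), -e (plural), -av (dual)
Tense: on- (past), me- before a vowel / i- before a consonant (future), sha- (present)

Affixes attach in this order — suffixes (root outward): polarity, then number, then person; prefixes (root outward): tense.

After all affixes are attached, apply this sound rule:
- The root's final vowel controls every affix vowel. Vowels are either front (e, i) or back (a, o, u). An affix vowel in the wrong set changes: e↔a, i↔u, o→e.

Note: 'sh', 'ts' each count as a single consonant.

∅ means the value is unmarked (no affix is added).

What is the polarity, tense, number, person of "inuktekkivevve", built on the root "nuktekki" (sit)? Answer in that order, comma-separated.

Segment: i-nuktekki-v-av-va.
polarity: -v → negative.
tense: me/i- → future.
number: -av → dual.
person: -va → 1st person.

negative, future, dual, 1st person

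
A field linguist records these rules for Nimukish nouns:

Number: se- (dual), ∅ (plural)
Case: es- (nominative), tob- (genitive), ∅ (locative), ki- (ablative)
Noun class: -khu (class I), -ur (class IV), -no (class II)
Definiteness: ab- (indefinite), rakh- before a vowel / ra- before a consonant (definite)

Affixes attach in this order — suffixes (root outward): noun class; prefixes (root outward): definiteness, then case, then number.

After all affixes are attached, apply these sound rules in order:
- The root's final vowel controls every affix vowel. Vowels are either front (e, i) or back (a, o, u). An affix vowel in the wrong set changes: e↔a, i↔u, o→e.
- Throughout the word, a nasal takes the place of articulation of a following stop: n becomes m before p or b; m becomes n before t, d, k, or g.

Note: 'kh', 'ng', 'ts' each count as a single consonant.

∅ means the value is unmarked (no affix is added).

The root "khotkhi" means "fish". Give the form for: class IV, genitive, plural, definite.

tebrekhotkhiir

Attach definiteness definite ra- (before consonant 'kh') → rakhotkhi.
Attach noun class class IV -ur → rakhotkhiur.
Attach case genitive tob- → tobrakhotkhiur.
number = plural: zero marking, form stays tobrakhotkhiur.
Apply vowel harmony: tobrakhotkhiur → tebrekhotkhiir.
Nasal assimilation: no change.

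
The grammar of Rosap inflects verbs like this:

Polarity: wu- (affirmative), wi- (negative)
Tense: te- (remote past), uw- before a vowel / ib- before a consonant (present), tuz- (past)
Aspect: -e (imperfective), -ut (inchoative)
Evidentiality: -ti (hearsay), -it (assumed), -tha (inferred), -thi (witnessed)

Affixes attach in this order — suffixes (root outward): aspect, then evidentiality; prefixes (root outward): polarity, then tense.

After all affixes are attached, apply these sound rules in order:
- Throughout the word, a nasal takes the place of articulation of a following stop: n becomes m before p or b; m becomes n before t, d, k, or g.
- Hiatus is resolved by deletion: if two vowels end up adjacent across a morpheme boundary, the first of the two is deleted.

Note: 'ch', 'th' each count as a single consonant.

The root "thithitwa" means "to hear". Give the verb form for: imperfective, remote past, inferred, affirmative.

tewuthithitwetha

Attach polarity affirmative wu- → wuthithitwa.
Attach tense remote past te- → tewuthithitwa.
Attach aspect imperfective -e → tewuthithitwae.
Attach evidentiality inferred -tha → tewuthithitwaetha.
Nasal assimilation: no change.
Apply vowel deletion: tewuthithitwaetha → tewuthithitwetha.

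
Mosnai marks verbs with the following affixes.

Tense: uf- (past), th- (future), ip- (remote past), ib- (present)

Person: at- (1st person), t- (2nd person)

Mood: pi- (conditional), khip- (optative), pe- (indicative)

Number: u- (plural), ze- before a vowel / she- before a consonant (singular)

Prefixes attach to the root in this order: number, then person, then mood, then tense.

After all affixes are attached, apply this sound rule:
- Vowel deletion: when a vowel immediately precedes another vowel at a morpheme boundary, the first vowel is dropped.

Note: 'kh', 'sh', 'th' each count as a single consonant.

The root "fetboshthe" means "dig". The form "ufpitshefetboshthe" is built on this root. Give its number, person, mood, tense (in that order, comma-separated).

singular, 2nd person, conditional, past

Segment: uf-pi-t-she-fetboshthe.
number: ze/she- → singular.
person: t- → 2nd person.
mood: pi- → conditional.
tense: uf- → past.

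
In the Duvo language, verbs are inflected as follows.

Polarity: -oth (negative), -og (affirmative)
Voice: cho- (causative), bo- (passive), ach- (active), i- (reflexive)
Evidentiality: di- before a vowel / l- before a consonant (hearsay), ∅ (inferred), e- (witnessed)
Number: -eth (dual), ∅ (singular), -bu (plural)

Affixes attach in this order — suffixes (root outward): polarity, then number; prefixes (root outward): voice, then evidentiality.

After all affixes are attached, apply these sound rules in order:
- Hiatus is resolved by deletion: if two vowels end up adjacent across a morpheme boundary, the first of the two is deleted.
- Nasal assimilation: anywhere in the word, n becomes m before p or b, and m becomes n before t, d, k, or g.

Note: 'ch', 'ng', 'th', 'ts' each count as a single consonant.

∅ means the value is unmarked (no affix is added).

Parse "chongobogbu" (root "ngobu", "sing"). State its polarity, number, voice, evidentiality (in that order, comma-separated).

Segment: cho-ngobu-og-bu.
polarity: -og → affirmative.
number: -bu → plural.
voice: cho- → causative.
evidentiality: ∅ → inferred.

affirmative, plural, causative, inferred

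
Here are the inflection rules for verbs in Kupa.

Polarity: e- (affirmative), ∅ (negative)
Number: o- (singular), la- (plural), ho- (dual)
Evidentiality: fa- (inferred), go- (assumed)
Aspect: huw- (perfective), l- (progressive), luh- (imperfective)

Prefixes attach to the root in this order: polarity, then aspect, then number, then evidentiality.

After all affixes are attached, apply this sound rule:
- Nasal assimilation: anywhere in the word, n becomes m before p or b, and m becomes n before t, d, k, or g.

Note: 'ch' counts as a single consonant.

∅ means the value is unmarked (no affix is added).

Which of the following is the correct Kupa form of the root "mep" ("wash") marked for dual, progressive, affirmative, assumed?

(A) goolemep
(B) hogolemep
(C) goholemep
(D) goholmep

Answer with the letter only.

C

Attach polarity affirmative e- → emep.
Attach aspect progressive l- → lemep.
Attach number dual ho- → holemep.
Attach evidentiality assumed go- → goholemep.
Nasal assimilation: no change.
So the correct form is goholemep, option (C).
(A) goolemep is wrong: it uses singular instead of dual for number.
(B) hogolemep is wrong: it has the affixes in the wrong order.
(D) goholmep is wrong: it uses negative instead of affirmative for polarity.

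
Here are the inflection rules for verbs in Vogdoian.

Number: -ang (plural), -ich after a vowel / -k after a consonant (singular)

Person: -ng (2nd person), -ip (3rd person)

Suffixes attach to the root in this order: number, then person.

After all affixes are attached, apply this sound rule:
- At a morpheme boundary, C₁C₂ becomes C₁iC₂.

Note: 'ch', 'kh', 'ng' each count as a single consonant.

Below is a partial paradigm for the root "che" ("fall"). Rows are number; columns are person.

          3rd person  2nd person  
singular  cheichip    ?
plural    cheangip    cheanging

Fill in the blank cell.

cheiching

Attach number singular -ich (after vowel 'e') → cheich.
Attach person 2nd person -ng → cheichng.
Apply epenthesis: cheichng → cheiching.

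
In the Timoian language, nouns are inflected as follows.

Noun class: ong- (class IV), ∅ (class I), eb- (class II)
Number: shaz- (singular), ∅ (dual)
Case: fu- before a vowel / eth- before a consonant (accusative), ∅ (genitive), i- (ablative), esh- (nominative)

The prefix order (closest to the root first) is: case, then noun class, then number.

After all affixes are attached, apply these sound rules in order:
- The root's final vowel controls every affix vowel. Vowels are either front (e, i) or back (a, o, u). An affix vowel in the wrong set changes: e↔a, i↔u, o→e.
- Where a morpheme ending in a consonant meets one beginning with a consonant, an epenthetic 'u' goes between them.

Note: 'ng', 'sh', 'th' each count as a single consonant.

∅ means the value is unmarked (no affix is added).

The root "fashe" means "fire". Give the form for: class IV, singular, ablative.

Attach case ablative i- → ifashe.
Attach noun class class IV ong- → ongifashe.
Attach number singular shaz- → shazongifashe.
Apply vowel harmony: shazongifashe → shezengifashe.
Epenthesis: no change.

shezengifashe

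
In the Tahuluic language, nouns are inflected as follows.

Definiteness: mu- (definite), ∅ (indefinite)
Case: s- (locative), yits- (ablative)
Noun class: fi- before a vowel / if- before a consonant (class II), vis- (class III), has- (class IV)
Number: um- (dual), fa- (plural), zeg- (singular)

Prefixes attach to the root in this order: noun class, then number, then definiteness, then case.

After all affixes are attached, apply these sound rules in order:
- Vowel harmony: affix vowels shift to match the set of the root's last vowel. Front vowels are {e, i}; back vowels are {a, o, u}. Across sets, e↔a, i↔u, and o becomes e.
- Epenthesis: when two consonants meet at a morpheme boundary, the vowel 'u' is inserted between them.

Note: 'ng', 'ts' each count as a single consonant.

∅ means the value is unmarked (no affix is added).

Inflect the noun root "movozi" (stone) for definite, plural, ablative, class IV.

yitsumifehesumovozi

Attach noun class class IV has- → hasmovozi.
Attach number plural fa- → fahasmovozi.
Attach definiteness definite mu- → mufahasmovozi.
Attach case ablative yits- → yitsmufahasmovozi.
Apply vowel harmony: yitsmufahasmovozi → yitsmifehesmovozi.
Apply epenthesis: yitsmifehesmovozi → yitsumifehesumovozi.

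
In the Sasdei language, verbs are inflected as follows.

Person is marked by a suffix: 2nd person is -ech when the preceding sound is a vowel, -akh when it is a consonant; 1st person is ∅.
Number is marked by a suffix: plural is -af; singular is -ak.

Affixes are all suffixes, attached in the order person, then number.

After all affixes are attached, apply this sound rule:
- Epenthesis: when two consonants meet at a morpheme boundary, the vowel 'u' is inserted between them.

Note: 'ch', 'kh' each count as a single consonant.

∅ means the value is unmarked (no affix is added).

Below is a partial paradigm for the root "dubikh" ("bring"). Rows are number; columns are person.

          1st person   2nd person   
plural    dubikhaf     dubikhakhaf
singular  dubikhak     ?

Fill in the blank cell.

dubikhakhak

Attach person 2nd person -akh (after consonant 'kh') → dubikhakh.
Attach number singular -ak → dubikhakhak.
Epenthesis: no change.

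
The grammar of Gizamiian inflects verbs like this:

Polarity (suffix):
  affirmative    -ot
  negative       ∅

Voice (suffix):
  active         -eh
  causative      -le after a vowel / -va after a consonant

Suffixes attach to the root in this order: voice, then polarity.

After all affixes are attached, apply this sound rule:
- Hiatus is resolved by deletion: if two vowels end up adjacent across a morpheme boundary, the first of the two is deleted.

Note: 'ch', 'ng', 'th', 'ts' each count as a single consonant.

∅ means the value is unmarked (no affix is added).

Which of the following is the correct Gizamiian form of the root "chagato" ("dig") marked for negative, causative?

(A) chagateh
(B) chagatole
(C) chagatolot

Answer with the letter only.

B

Attach voice causative -le (after vowel 'o') → chagatole.
polarity = negative: zero marking, form stays chagatole.
Vowel deletion: no change.
So the correct form is chagatole, option (B).
(A) chagateh is wrong: it uses active instead of causative for voice.
(C) chagatolot is wrong: it uses affirmative instead of negative for polarity.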